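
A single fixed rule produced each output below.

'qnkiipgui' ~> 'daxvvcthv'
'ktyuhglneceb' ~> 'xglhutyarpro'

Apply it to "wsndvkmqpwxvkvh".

jfaqixzdcjkixiu

Each output is the input with this applied: shift every letter 13 places forward in the alphabet (wrapping around) — i.e. ROT13.
Doing the same to "wsndvkmqpwxvkvh": "jfaqixzdcjkixiu".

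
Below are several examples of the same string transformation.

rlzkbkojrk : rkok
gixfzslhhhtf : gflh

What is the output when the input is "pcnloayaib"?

plyb

The transformation: keep one character in every 3, starting at position 1 (positions 1st, 4th, 7th, ...).
Applying that to "pcnloayaib" gives "plyb".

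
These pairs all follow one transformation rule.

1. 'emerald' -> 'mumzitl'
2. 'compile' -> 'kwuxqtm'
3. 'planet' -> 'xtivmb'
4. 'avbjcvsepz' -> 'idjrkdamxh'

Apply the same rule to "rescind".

Looking at the pairs, the operation is to shift every letter 8 places forward in the alphabet (wrapping around).
For "rescind" the result is "zmakqvl".

zmakqvl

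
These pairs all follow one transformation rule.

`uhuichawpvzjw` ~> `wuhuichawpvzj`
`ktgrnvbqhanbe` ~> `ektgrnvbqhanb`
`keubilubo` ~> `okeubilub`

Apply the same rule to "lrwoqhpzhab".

In each case the input is transformed by: move the last character to the front.
Doing the same to "lrwoqhpzhab": "blrwoqhpzha".

blrwoqhpzha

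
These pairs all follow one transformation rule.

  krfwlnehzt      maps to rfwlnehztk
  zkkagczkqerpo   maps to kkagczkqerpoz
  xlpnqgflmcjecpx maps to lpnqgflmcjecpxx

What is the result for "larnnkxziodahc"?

arnnkxziodahcl

Each output is the input with this applied: move the first character to the end.
For "larnnkxziodahc" the result is "arnnkxziodahcl".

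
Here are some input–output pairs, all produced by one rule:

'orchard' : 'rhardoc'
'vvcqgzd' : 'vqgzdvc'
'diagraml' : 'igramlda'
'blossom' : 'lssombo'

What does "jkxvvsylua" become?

Looking at the pairs, the operation is to move the first 2 characters to the end (rotate left by 2), then swap the first and last characters.
For "jkxvvsylua", step one produces "xvvsyluajk"; step two turns that into "kvvsyluajx".

kvvsyluajx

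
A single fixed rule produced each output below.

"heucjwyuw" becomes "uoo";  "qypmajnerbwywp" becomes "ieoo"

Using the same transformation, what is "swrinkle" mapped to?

oa

Rule — shift every letter 8 places backward in the alphabet (wrapping around), then keep only the vowels.
Starting from "swrinkle": after the first operation, "kojafcdw"; after the second, "oa".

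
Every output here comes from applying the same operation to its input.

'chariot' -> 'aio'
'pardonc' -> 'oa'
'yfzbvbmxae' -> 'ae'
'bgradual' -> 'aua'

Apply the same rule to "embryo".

The rule is to move the first 2 characters to the end (rotate left by 2), then keep only the vowels.
Working it through for "embryo": intermediate "bryoem", final "oe".

oe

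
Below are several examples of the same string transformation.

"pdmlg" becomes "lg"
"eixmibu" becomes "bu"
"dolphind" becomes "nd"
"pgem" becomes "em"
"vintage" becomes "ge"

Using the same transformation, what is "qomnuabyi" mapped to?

Rule — keep only the last 2 characters.
So "qomnuabyi" becomes "yi".

yi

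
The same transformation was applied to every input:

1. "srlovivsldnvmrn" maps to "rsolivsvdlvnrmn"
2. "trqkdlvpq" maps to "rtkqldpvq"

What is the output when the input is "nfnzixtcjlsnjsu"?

fnznxictljnssju

The pattern: swap each adjacent pair of characters (1↔2, 3↔4, ...).
Doing the same to "nfnzixtcjlsnjsu": "fnznxictljnssju".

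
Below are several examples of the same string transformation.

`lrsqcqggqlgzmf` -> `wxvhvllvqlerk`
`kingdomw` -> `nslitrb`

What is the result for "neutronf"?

The rule is to delete the first character, then shift every letter 5 places forward in the alphabet (wrapping around).
Working it through for "neutronf": intermediate "eutronf", final "jzywtsk".

jzywtsk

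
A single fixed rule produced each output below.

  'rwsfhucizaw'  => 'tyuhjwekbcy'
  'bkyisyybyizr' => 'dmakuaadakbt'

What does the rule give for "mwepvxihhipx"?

oygrxzkjjkrz

What's happening: shift every letter 2 places forward in the alphabet (wrapping around).
For "mwepvxihhipx" the result is "oygrxzkjjkrz".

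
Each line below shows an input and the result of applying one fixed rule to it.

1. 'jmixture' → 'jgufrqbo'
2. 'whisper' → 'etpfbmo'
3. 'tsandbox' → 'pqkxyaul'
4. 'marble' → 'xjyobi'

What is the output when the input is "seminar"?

What's happening: swap each adjacent pair of characters (1↔2, 3↔4, ...), then shift every letter 3 places backward in the alphabet (wrapping around).
"seminar" → "bpfjxko".

bpfjxko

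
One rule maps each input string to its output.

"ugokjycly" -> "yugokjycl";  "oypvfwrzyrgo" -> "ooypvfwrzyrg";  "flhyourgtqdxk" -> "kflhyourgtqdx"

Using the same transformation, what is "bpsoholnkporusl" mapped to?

The transformation: move the last character to the front.
Doing the same to "bpsoholnkporusl": "lbpsoholnkporus".

lbpsoholnkporus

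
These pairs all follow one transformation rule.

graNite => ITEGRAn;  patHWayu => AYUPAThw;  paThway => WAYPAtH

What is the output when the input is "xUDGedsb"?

DSBXudgE

What's happening: move the last 3 characters to the front (rotate right by 3), then flip the case of every letter.
Applying both steps to "xUDGedsb": "dsbxUDGe", then "DSBXudgE".
(Check on "graNite": → "itegraN" → "ITEGRAn" ✓)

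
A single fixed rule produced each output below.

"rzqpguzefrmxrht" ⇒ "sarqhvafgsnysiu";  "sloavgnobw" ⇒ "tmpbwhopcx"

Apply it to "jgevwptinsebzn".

What's happening: shift every letter 1 place forward in the alphabet (wrapping around).
"jgevwptinsebzn" → "khfwxqujotfcao".

khfwxqujotfcao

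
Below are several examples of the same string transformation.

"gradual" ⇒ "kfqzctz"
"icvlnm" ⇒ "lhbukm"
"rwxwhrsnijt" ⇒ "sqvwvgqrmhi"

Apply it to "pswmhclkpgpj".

iorvlgbkjofo

The rule is to move the last character to the front, then shift every letter 1 place backward in the alphabet (wrapping around).
For "pswmhclkpgpj" the result is "iorvlgbkjofo".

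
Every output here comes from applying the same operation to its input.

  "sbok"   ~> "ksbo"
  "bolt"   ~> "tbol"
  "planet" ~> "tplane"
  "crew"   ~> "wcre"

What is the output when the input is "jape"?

Rule — move the last character to the front.
Applying that to "jape" gives "ejap".

ejap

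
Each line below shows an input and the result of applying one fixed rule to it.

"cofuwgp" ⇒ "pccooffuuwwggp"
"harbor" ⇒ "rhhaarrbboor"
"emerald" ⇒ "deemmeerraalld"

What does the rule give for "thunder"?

Each output is the input with this applied: double every character, then move the last character to the front.
On "thunder": the first step gives "tthhuunnddeerr", and the second then gives "rtthhuunnddeer".

rtthhuunnddeer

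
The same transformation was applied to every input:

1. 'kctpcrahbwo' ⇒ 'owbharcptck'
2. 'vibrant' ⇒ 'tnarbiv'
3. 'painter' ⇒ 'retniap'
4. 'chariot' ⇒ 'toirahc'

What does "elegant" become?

Each output is the input with this applied: reverse the string.
On "elegant" that produces "tnagele".

tnagele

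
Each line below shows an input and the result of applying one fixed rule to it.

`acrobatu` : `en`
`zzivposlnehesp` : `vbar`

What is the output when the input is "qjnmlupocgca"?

The transformation: shift every letter 13 places forward in the alphabet (wrapping around) — i.e. ROT13, then keep one character in every 3, starting at position 3 (positions 3rd, 6th, 9th, ...).
Applying both steps to "qjnmlupocgca": "dwazyhcbptpn", then "ahpn".

ahpn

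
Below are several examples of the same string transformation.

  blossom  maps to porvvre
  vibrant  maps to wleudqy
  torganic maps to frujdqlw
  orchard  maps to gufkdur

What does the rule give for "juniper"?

The transformation: shift every letter 3 places forward in the alphabet (wrapping around), then swap the first and last characters.
Applying both steps to "juniper": "mxqlshu", then "uxqlshm".
(Check on "torganic": → "wrujdqlf" → "frujdqlw" ✓)

uxqlshm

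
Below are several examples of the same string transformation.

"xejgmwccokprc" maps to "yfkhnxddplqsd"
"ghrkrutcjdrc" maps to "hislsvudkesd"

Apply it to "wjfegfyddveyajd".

Looking at the pairs, the operation is to shift every letter 1 place forward in the alphabet (wrapping around).
Applying that to "wjfegfyddveyajd" gives "xkgfhgzeewfzbke".

xkgfhgzeewfzbke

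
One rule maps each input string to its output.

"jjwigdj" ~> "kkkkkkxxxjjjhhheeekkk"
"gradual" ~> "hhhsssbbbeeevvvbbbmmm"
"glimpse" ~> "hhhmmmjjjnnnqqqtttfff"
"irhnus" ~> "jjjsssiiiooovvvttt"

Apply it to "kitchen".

Looking at the pairs, the operation is to shift every letter 1 place forward in the alphabet (wrapping around), then repeat every character 3 times.
So "kitchen" becomes "llljjjuuudddiiifffooo".

llljjjuuudddiiifffooo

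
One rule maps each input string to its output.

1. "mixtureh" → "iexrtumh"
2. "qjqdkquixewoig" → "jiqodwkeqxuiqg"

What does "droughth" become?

rtohugdh

The rule is to take characters alternately from the front and the back (1st, last, 2nd, 2nd-last, ...), then move the first 2 characters to the end (rotate left by 2).
"droughth" → "dhrtohug" → "rtohugdh".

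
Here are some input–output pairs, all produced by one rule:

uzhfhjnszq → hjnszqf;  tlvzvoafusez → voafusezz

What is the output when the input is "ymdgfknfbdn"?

fknfbdng

The rule is to delete the first 3 characters, then move the first character to the end.
Applying both steps to "ymdgfknfbdn": "gfknfbdn", then "fknfbdng".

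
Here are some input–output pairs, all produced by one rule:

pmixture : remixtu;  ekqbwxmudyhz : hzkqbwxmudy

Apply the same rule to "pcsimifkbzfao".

Looking at the pairs, the operation is to delete the first character, then move the last 2 characters to the front (rotate right by 2).
For "pcsimifkbzfao", step one produces "csimifkbzfao"; step two turns that into "aocsimifkbzf".

aocsimifkbzf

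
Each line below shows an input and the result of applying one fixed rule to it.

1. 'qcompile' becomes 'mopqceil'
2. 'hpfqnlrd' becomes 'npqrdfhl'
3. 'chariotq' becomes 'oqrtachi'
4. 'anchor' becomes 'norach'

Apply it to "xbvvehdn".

What's happening: sort the characters into alphabetical order, then swap the front and back halves of the string.
"xbvvehdn" → "bdehnvvx" → "nvvxbdeh".

nvvxbdeh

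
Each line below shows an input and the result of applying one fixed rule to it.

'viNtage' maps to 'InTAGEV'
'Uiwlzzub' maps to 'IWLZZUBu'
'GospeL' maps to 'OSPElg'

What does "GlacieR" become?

The transformation: move the first character to the end, then flip the case of every letter.
On "GlacieR" that produces "LACIErg".

LACIErg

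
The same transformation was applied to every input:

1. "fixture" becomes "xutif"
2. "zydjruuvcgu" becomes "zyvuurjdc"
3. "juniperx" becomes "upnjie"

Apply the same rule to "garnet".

Each output is the input with this applied: delete the last 2 characters, then sort the characters into reverse alphabetical order.
So "garnet" becomes "rnga".
(Check on "juniperx": → "junipe" → "upnjie" ✓)

rnga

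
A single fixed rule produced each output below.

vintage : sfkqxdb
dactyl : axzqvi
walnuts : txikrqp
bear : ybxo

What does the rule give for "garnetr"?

The transformation: shift every letter 3 places backward in the alphabet (wrapping around).
On "garnetr" that produces "dxokbqo".

dxokbqo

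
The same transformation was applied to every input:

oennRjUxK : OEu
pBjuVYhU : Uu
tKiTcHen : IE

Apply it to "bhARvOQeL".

Looking at the pairs, the operation is to flip the case of every letter, then keep only the vowels.
Applying both steps to "bhARvOQeL": "BHarVoqEl", then "aoE".

aoE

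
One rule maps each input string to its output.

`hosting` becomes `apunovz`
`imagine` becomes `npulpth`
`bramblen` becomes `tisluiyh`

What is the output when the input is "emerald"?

The rule is to shift every letter 7 places forward in the alphabet (wrapping around), then move the first 3 characters to the end (rotate left by 3).
On "emerald" that produces "yhskltl".
(Check on "hosting": → "ovzapun" → "apunovz" ✓)

yhskltl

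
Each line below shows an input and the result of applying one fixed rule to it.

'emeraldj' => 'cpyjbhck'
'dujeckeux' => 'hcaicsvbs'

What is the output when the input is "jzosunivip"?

mqslgtgnhx

In each case the input is transformed by: shift every letter 2 places backward in the alphabet (wrapping around), then move the first 2 characters to the end (rotate left by 2).
Working it through for "jzosunivip": intermediate "hxmqslgtgn", final "mqslgtgnhx".
(Check on "emeraldj": → "ckcpyjbh" → "cpyjbhck" ✓)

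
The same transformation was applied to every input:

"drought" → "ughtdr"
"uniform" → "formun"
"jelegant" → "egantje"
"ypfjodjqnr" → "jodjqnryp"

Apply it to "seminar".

Rule — move the first 3 characters to the end (rotate left by 3), then delete the last character.
"seminar" → "inarsem" → "inarse".

inarse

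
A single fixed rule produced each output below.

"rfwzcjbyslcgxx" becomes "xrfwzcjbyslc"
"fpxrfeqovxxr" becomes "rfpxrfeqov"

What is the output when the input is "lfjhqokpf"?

flfjhqo

The rule is to move the last 3 characters to the front (rotate right by 3), then delete the first 2 characters.
On "lfjhqokpf" that produces "flfjhqo".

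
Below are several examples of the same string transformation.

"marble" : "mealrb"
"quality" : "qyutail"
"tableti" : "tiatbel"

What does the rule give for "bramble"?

The rule is to take characters alternately from the front and the back (1st, last, 2nd, 2nd-last, ...).
For "bramble" the result is "berlabm".

berlabm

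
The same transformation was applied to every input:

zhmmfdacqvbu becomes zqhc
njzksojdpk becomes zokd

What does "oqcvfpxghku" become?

xqkf

What's happening: sort the characters into reverse alphabetical order, then keep one character in every 3, starting at position 1 (positions 1st, 4th, 7th, ...).
"oqcvfpxghku" → "xqkf".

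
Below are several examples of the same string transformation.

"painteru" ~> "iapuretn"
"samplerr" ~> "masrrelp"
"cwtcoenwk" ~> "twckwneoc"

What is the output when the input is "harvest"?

The pattern: reverse the string, then move the last 3 characters to the front (rotate right by 3).
Applying both steps to "harvest": "tsevrah", then "rahtsev".

rahtsev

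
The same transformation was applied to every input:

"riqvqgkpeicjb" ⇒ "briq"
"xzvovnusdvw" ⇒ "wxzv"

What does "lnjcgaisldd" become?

dlnj

In each case the input is transformed by: move the last character to the front, then keep only the first 4 characters.
"lnjcgaisldd" → "dlnj".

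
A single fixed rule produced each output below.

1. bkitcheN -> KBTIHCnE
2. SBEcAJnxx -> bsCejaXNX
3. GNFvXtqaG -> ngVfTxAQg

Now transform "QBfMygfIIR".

Rule — flip the case of every letter, then swap each adjacent pair of characters (1↔2, 3↔4, ...).
For "QBfMygfIIR", step one produces "qbFmYGFiir"; step two turns that into "bqmFGYiFri".

bqmFGYiFri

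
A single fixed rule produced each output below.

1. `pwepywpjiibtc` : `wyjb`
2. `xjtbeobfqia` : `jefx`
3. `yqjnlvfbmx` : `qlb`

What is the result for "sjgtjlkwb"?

Each output is the input with this applied: swap the first and last characters, then keep one character in every 3, starting at position 2 (positions 2nd, 5th, 8th, ...).
Applying that to "sjgtjlkwb" gives "jjw".

jjw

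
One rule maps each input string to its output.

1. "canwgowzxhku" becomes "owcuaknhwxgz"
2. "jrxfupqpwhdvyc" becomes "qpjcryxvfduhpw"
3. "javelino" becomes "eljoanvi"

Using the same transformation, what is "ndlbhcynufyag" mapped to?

Looking at the pairs, the operation is to take characters alternately from the front and the back (1st, last, 2nd, 2nd-last, ...), then move the last 2 characters to the front (rotate right by 2).
For "ndlbhcynufyag", step one produces "ngdalybfhucny"; step two turns that into "nyngdalybfhuc".

nyngdalybfhuc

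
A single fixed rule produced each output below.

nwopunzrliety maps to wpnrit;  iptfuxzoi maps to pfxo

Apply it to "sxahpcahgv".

xhchv

The pattern: keep every other character starting from the second (positions 2nd, 4th, 6th, ...).
Doing the same to "sxahpcahgv": "xhchv".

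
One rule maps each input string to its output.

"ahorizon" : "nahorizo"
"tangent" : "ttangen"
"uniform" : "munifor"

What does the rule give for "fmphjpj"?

jfmphjp

The transformation: move the last character to the front.
Applying that to "fmphjpj" gives "jfmphjp".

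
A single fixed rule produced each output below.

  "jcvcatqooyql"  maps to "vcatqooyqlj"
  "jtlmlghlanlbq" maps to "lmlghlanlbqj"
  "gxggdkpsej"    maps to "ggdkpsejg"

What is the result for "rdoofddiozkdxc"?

Each output is the input with this applied: move the first 2 characters to the end (rotate left by 2), then delete the last character.
"rdoofddiozkdxc" → "oofddiozkdxcrd" → "oofddiozkdxcr".
(Check on "jcvcatqooyql": → "vcatqooyqljc" → "vcatqooyqlj" ✓)

oofddiozkdxcr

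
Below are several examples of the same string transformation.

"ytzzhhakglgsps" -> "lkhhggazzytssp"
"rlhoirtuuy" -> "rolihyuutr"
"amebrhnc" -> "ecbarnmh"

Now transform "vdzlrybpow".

In each case the input is transformed by: sort the characters into reverse alphabetical order, then swap the front and back halves of the string.
Working it through for "vdzlrybpow": intermediate "zywvrpoldb", final "poldbzywvr".

poldbzywvr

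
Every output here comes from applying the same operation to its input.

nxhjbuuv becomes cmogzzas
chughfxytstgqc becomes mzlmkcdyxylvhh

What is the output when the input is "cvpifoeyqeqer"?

Each output is the input with this applied: move the first character to the end, then shift every letter 5 places forward in the alphabet (wrapping around).
Doing the same to "cvpifoeyqeqer": "aunktjdvjvjwh".

aunktjdvjvjwh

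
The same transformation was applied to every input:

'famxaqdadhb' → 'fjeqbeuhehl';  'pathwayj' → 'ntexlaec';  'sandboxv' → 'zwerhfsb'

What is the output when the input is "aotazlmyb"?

In each case the input is transformed by: shift every letter 4 places forward in the alphabet (wrapping around), then move the last character to the front.
So "aotazlmyb" becomes "fesxedpqc".

fesxedpqc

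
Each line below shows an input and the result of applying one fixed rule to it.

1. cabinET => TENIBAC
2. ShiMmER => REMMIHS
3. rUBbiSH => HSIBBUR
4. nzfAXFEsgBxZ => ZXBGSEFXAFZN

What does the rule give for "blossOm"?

Rule — reverse the string, then convert every letter to uppercase.
For "blossOm", step one produces "mOssolb"; step two turns that into "MOSSOLB".

MOSSOLB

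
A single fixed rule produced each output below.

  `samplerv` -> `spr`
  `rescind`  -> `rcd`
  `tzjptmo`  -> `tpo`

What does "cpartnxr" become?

crx

The transformation: keep one character in every 3, starting at position 1 (positions 1st, 4th, 7th, ...).
For "cpartnxr" the result is "crx".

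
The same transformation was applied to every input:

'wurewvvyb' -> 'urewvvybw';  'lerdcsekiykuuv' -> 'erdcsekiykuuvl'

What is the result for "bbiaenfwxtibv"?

The pattern: move the first character to the end.
Doing the same to "bbiaenfwxtibv": "biaenfwxtibvb".

biaenfwxtibvb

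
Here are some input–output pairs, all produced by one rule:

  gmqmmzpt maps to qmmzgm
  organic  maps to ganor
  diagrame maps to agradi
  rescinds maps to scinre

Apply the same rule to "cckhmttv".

Looking at the pairs, the operation is to delete the last 2 characters, then move the first 2 characters to the end (rotate left by 2).
Applying both steps to "cckhmttv": "cckhmt", then "khmtcc".
(Check on "rescinds": → "rescin" → "scinre" ✓)

khmtcc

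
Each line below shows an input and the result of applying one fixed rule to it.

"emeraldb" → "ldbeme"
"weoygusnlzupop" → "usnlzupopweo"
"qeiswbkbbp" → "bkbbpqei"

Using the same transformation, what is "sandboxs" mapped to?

The pattern: move the first 3 characters to the end (rotate left by 3), then delete the first 2 characters.
Working it through for "sandboxs": intermediate "dboxssan", final "oxssan".

oxssan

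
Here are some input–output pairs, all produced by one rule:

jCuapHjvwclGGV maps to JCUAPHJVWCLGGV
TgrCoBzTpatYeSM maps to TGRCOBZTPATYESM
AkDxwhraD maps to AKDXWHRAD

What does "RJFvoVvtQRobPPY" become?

RJFVOVVTQROBPPY

Looking at the pairs, the operation is to convert every letter to uppercase.
For "RJFvoVvtQRobPPY" the result is "RJFVOVVTQROBPPY".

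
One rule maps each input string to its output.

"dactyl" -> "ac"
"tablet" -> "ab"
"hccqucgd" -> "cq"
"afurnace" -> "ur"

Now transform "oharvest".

ar

What's happening: swap the front and back halves of the string, then keep only the last 2 characters.
Working it through for "oharvest": intermediate "vestohar", final "ar".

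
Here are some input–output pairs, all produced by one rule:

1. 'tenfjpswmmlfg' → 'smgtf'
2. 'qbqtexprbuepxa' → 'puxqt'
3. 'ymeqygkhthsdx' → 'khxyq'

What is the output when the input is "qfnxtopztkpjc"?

Rule — keep one character in every 3, starting at position 1 (positions 1st, 4th, 7th, ...), then move the last 3 characters to the front (rotate right by 3).
Applying both steps to "qfnxtopztkpjc": "qxpkc", then "pkcqx".
(Check on "ymeqygkhthsdx": → "yqkhx" → "khxyq" ✓)

pkcqx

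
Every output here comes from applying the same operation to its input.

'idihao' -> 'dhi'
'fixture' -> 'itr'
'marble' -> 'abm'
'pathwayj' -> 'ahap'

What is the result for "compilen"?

Looking at the pairs, the operation is to swap the first and last characters, then keep every other character starting from the second (positions 2nd, 4th, 6th, ...).
Starting from "compilen": after the first operation, "nompilec"; after the second, "oplc".

oplc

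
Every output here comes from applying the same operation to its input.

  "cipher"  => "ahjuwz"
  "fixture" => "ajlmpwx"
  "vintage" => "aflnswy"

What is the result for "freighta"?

The transformation: shift every letter 8 places backward in the alphabet (wrapping around), then sort the characters into alphabetical order.
Starting from "freighta": after the first operation, "xjwayzls"; after the second, "ajlswxyz".

ajlswxyz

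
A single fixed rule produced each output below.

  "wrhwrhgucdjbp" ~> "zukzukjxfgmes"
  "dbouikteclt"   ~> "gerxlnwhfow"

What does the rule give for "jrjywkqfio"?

The transformation: shift every letter 3 places forward in the alphabet (wrapping around).
So "jrjywkqfio" becomes "mumbzntilr".

mumbzntilr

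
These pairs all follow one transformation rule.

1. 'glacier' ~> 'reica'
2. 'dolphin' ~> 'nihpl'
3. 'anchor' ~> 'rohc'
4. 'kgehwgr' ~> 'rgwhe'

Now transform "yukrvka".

The transformation: delete the first 2 characters, then reverse the string.
So "yukrvka" becomes "akvrk".
(Check on "dolphin": → "lphin" → "nihpl" ✓)

akvrk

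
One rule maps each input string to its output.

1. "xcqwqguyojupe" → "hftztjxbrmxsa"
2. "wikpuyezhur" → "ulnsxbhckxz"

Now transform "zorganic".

The rule is to swap the first and last characters, then shift every letter 3 places forward in the alphabet (wrapping around).
So "zorganic" becomes "frujdqlc".

frujdqlc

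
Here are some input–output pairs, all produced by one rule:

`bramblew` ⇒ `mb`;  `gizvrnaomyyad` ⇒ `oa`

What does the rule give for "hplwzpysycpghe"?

The rule is to take characters alternately from the front and the back (1st, last, 2nd, 2nd-last, ...), then keep only the last 2 characters.
For "hplwzpysycpghe", step one produces "hephlgwpzcpyys"; step two turns that into "ys".
(Check on "gizvrnaomyyad": → "gdiazyvyrmnoa" → "oa" ✓)

ys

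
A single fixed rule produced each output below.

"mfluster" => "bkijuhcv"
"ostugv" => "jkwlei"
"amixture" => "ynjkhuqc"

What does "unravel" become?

hqlubkd

Each output is the input with this applied: shift every letter 10 places backward in the alphabet (wrapping around), then move the first 2 characters to the end (rotate left by 2).
For "unravel", step one produces "kdhqlub"; step two turns that into "hqlubkd".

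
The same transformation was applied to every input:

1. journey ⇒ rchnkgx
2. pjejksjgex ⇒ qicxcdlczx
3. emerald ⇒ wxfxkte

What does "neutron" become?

ggxnmkh

The pattern: shift every letter 7 places backward in the alphabet (wrapping around), then move the last character to the front.
On "neutron": the first step gives "gxnmkhg", and the second then gives "ggxnmkh".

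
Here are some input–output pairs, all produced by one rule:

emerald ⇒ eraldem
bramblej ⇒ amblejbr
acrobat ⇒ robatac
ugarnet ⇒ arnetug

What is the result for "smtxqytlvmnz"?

txqytlvmnzsm

The rule is to move the first 2 characters to the end (rotate left by 2).
So "smtxqytlvmnz" becomes "txqytlvmnzsm".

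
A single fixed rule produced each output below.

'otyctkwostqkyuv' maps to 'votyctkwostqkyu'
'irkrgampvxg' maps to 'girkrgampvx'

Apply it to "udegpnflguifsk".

kudegpnflguifs

Each output is the input with this applied: move the last character to the front.
Doing the same to "udegpnflguifsk": "kudegpnflguifs".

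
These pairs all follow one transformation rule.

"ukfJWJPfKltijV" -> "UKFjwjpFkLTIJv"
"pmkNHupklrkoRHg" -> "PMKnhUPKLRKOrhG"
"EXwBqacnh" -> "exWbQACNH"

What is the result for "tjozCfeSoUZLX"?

TJOZcFEsOuzlx

In each case the input is transformed by: flip the case of every letter.
So "tjozCfeSoUZLX" becomes "TJOZcFEsOuzlx".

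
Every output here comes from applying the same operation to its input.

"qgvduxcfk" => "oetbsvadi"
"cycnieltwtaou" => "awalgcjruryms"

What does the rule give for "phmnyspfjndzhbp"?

nfklwqndhlbxfzn

The pattern: shift every letter 2 places backward in the alphabet (wrapping around).
For "phmnyspfjndzhbp" the result is "nfklwqndhlbxfzn".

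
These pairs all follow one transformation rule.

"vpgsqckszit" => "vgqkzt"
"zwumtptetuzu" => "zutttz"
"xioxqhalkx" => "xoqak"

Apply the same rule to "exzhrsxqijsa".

ezrxis

The transformation: keep every other character starting from the first (positions 1st, 3rd, 5th, ...).
For "exzhrsxqijsa" the result is "ezrxis".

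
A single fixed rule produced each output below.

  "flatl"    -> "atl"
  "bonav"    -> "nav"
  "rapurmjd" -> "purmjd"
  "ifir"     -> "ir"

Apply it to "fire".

re

Looking at the pairs, the operation is to delete the first 2 characters.
Applying that to "fire" gives "re".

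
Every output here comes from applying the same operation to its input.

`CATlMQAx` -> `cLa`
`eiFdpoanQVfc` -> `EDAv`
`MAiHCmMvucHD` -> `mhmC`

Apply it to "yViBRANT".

Each output is the input with this applied: flip the case of every letter, then keep one character in every 3, starting at position 1 (positions 1st, 4th, 7th, ...).
"yViBRANT" → "Ybn".
(Check on "MAiHCmMvucHD": → "maIhcMmVUChd" → "mhmC" ✓)

Ybn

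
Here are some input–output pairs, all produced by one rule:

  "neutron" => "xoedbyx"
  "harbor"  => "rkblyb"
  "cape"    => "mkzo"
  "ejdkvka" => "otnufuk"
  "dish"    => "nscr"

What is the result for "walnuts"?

gkvxedc

The transformation: shift every letter 10 places forward in the alphabet (wrapping around).
So "walnuts" becomes "gkvxedc".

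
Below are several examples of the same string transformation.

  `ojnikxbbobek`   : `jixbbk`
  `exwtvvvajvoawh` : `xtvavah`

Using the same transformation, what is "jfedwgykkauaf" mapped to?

Each output is the input with this applied: keep every other character starting from the second (positions 2nd, 4th, 6th, ...).
On "jfedwgykkauaf" that produces "fdgkaa".

fdgkaa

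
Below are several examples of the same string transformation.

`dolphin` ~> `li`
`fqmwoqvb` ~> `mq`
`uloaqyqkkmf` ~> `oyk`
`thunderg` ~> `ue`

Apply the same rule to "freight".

What's happening: keep one character in every 3, starting at position 3 (positions 3rd, 6th, 9th, ...).
Doing the same to "freight": "eh".

eh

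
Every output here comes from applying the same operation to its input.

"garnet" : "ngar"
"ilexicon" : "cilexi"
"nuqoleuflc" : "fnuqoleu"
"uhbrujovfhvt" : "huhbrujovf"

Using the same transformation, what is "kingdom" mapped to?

dking

Rule — delete the last 2 characters, then move the last character to the front.
On "kingdom": the first step gives "kingd", and the second then gives "dking".
(Check on "nuqoleuflc": → "nuqoleuf" → "fnuqoleu" ✓)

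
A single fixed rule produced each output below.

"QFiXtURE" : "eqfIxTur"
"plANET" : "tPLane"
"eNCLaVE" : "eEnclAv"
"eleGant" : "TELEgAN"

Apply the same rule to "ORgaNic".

CorGAnI

Looking at the pairs, the operation is to flip the case of every letter, then move the last character to the front.
On "ORgaNic": the first step gives "orGAnIC", and the second then gives "CorGAnI".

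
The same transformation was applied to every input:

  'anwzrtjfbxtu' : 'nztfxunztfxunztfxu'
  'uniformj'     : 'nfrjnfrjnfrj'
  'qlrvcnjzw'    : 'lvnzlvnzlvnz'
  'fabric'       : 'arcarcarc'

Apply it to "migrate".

Rule — keep every other character starting from the second (positions 2nd, 4th, 6th, ...), then write the whole string 3 times in a row.
Working it through for "migrate": intermediate "irt", final "irtirtirt".
(Check on "anwzrtjfbxtu": → "nztfxu" → "nztfxunztfxunztfxu" ✓)

irtirtirt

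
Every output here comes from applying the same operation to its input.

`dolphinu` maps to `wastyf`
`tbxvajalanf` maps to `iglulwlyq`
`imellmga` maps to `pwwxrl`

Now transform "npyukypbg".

The rule is to shift every letter 11 places forward in the alphabet (wrapping around), then delete the first 2 characters.
On "npyukypbg": the first step gives "yajfvjamr", and the second then gives "jfvjamr".

jfvjamr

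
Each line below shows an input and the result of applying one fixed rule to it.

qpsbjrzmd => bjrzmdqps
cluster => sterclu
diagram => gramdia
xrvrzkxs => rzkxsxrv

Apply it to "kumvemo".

vemokum

Looking at the pairs, the operation is to move the first 3 characters to the end (rotate left by 3).
Doing the same to "kumvemo": "vemokum".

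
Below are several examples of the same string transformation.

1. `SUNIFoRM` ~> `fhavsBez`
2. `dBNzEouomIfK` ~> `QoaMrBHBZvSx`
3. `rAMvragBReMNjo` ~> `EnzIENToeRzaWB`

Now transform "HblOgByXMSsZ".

uOYbToLkzfFm

The pattern: shift every letter 13 places forward in the alphabet (wrapping around) — i.e. ROT13, then flip the case of every letter.
For "HblOgByXMSsZ", step one produces "UoyBtOlKZFfM"; step two turns that into "uOYbToLkzfFm".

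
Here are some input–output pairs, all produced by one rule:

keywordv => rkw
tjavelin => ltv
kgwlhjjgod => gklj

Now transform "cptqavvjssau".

The transformation: move the last 3 characters to the front (rotate right by 3), then keep one character in every 3, starting at position 1 (positions 1st, 4th, 7th, ...).
On "cptqavvjssau": the first step gives "saucptqavvjs", and the second then gives "scqv".

scqv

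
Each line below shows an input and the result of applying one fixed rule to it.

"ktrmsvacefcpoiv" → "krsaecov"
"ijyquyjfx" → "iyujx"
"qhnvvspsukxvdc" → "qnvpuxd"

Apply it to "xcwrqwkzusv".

xwqkuv

The transformation: keep every other character starting from the first (positions 1st, 3rd, 5th, ...).
On "xcwrqwkzusv" that produces "xwqkuv".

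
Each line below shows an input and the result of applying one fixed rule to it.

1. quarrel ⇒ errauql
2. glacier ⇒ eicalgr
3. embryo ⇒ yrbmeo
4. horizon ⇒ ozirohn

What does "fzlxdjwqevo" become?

The rule is to reverse the string, then move the first character to the end.
Working it through for "fzlxdjwqevo": intermediate "oveqwjdxlzf", final "veqwjdxlzfo".

veqwjdxlzfo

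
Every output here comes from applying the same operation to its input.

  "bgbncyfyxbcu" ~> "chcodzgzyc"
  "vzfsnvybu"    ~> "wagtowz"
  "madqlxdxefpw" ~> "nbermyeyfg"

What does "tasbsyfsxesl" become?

ubtctzgtyf

Looking at the pairs, the operation is to delete the last 2 characters, then shift every letter 1 place forward in the alphabet (wrapping around).
Starting from "tasbsyfsxesl": after the first operation, "tasbsyfsxe"; after the second, "ubtctzgtyf".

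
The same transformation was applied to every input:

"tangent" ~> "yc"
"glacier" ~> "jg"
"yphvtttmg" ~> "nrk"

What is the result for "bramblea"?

What's happening: shift every letter 2 places backward in the alphabet (wrapping around), then keep one character in every 3, starting at position 2 (positions 2nd, 5th, 8th, ...).
"bramblea" → "zpykzjcy" → "pzy".

pzy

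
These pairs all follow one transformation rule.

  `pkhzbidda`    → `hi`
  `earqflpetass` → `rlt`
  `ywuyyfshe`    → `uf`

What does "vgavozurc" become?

az

Rule — keep one character in every 3, starting at position 3 (positions 3rd, 6th, 9th, ...), then delete the last character.
Starting from "vgavozurc": after the first operation, "azc"; after the second, "az".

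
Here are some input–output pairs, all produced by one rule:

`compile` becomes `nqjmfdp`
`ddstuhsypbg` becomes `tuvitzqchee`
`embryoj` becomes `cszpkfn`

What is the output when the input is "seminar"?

njobstf

The rule is to shift every letter 1 place forward in the alphabet (wrapping around), then move the first 2 characters to the end (rotate left by 2).
For "seminar", step one produces "tfnjobs"; step two turns that into "njobstf".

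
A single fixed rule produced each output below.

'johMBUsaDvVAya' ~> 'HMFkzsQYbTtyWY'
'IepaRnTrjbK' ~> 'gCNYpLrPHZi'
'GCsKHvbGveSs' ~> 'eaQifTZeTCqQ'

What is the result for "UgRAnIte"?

sEpyLgRC

The pattern: flip the case of every letter, then shift every letter 2 places backward in the alphabet (wrapping around).
For "UgRAnIte" the result is "sEpyLgRC".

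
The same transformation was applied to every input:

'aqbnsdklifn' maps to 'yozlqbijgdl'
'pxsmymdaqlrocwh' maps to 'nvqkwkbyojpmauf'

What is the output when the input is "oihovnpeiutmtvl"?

Looking at the pairs, the operation is to shift every letter 2 places backward in the alphabet (wrapping around).
"oihovnpeiutmtvl" → "mgfmtlncgsrkrtj".

mgfmtlncgsrkrtj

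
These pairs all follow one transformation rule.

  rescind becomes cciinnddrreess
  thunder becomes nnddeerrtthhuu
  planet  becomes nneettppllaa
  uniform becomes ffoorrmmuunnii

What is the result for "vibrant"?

What's happening: move the first 3 characters to the end (rotate left by 3), then double every character.
"vibrant" → "rantvib" → "rraannttvviibb".

rraannttvviibb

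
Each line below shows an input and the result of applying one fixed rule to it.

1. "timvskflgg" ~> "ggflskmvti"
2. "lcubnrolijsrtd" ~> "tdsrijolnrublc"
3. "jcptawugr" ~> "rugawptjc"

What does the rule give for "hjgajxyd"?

Rule — swap each adjacent pair of characters (1↔2, 3↔4, ...), then reverse the string.
For "hjgajxyd", step one produces "jhagxjdy"; step two turns that into "ydjxgahj".

ydjxgahj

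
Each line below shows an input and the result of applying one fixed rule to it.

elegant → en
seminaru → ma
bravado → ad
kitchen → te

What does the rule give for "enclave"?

The rule is to keep one character in every 3, starting at position 3 (positions 3rd, 6th, 9th, ...).
On "enclave" that produces "cv".

cv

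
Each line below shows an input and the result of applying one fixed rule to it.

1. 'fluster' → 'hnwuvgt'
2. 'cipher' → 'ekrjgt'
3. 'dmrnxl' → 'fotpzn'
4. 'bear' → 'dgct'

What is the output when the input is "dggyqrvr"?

fiiastxt

The rule is to shift every letter 2 places forward in the alphabet (wrapping around).
On "dggyqrvr" that produces "fiiastxt".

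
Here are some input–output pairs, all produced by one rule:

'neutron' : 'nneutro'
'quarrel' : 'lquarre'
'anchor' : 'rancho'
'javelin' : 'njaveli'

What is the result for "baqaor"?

rbaqao

The rule is to move the last character to the front.
On "baqaor" that produces "rbaqao".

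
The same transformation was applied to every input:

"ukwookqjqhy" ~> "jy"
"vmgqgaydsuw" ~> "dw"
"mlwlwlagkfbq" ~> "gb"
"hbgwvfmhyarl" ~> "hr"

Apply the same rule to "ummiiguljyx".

lx

Each output is the input with this applied: keep one character in every 3, starting at position 2 (positions 2nd, 5th, 8th, ...), then delete the first 2 characters.
On "ummiiguljyx": the first step gives "milx", and the second then gives "lx".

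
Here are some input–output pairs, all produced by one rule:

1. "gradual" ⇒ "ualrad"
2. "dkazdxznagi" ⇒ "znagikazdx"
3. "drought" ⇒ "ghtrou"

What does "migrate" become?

In each case the input is transformed by: delete the first character, then swap the front and back halves of the string.
For "migrate" the result is "ateigr".
(Check on "drought": → "rought" → "ghtrou" ✓)

ateigr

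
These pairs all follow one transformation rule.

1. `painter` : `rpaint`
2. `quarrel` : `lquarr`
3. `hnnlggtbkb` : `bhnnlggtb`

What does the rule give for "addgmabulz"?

Rule — move the last character to the front, then delete the last character.
On "addgmabulz": the first step gives "zaddgmabul", and the second then gives "zaddgmabu".
(Check on "painter": → "rpainte" → "rpaint" ✓)

zaddgmabu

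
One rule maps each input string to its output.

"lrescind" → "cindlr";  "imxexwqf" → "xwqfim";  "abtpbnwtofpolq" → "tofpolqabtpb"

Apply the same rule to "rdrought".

In each case the input is transformed by: swap the front and back halves of the string, then delete the last 2 characters.
"rdrought" → "ughtrdro" → "ughtrd".

ughtrd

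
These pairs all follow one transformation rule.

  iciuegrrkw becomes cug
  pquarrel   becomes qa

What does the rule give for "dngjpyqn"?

Each output is the input with this applied: delete the last 3 characters, then keep every other character starting from the second (positions 2nd, 4th, 6th, ...).
On "dngjpyqn": the first step gives "dngjp", and the second then gives "nj".

nj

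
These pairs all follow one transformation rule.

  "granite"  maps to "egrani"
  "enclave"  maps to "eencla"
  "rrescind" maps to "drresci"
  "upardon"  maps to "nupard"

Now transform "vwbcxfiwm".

Looking at the pairs, the operation is to move the last character to the front, then delete the last character.
Working it through for "vwbcxfiwm": intermediate "mvwbcxfiw", final "mvwbcxfi".

mvwbcxfi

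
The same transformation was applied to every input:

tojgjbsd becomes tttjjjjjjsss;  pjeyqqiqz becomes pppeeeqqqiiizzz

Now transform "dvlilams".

The transformation: keep every other character starting from the first (positions 1st, 3rd, 5th, ...), then repeat every character 3 times.
Working it through for "dvlilams": intermediate "dllm", final "dddllllllmmm".

dddllllllmmm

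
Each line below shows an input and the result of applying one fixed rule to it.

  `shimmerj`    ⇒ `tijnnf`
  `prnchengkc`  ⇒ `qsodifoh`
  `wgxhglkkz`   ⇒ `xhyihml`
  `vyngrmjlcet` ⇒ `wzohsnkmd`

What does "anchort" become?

Each output is the input with this applied: delete the last 2 characters, then shift every letter 1 place forward in the alphabet (wrapping around).
"anchort" → "ancho" → "bodip".

bodip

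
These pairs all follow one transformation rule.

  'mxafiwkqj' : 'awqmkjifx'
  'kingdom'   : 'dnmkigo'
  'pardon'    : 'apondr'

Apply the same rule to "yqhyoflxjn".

fyxqonljhy

Looking at the pairs, the operation is to sort the characters into reverse alphabetical order, then swap the first and last characters.
"yqhyoflxjn" → "yyxqonljhf" → "fyxqonljhy".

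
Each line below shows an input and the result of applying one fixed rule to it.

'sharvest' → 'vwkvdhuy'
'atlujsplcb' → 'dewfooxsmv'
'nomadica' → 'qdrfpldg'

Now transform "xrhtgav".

ayudkjw

The transformation: take characters alternately from the front and the back (1st, last, 2nd, 2nd-last, ...), then shift every letter 3 places forward in the alphabet (wrapping around).
Starting from "xrhtgav": after the first operation, "xvrahgt"; after the second, "ayudkjw".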